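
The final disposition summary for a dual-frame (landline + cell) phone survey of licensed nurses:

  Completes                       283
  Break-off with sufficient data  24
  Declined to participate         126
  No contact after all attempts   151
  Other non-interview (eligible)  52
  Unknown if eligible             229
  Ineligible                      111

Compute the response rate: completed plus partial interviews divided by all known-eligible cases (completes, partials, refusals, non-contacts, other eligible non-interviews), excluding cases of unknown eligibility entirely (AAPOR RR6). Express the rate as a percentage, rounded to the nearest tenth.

Numerator → 283 + 24 = 307
Base → 283 + 24 + 126 + 151 + 52 = 636
RR6 = 307 / 636 = 0.4827

48.3%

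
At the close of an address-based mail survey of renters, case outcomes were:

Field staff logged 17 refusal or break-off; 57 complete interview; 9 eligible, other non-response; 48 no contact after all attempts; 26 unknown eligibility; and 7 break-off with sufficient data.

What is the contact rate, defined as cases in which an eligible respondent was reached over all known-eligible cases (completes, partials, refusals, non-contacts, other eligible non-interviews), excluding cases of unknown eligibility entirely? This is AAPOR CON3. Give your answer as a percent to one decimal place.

65.2%

Numerator = 57 + 7 + 17 + 9 = 90
Denominator = 57 + 7 + 17 + 48 + 9 = 138
CON3 = 90 / 138 = 0.6522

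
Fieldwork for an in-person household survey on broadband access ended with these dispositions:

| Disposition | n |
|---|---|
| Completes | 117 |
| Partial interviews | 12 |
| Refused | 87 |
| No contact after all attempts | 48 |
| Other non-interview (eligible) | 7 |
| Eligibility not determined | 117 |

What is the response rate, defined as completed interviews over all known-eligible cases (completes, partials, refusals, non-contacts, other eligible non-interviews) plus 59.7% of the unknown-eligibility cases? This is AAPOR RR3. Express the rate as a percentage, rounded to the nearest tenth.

Num = 117
Determined eligible = 117 + 12 + 87 + 48 + 7 = 271
e × U = 0.5970 × 117 = 69.85
Denom = 271 + 69.85 = 340.85
RR3 = 117 / 340.85 = 0.3433

34.3%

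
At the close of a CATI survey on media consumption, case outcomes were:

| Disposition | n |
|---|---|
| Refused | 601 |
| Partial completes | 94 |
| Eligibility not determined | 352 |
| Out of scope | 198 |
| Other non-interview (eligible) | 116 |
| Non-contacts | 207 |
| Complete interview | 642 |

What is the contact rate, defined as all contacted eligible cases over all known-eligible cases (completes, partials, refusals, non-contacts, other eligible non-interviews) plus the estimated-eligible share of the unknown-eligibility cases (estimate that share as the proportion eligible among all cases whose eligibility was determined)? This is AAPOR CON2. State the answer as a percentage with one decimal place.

Num = 642 + 94 + 601 + 116 = 1453
Determined eligible = 642 + 94 + 601 + 207 + 116 = 1660
e = 1660 / (1660 + 198) = 1660 / 1858 = 0.8934
e × U = 0.8934 × 352 = 314.48
Base = 1660 + 314.48 = 1974.48
CON2 = 1453 / 1974.48 = 0.7359

73.6%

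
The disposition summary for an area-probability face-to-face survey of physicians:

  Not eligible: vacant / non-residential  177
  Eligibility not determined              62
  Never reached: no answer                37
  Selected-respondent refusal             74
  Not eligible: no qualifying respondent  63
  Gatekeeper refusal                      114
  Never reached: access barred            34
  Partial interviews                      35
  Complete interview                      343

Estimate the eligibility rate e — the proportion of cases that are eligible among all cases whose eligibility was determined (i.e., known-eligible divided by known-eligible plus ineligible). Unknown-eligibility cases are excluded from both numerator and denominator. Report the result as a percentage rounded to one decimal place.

72.6%

Refused = 114 + 74 = 188
No answer / not reached = 37 + 34 = 71
Ineligible = 63 + 177 = 240
Known eligible → 343 + 35 + 188 + 71 = 637
e = 637 / (637 + 240) = 637 / 877 = 0.7263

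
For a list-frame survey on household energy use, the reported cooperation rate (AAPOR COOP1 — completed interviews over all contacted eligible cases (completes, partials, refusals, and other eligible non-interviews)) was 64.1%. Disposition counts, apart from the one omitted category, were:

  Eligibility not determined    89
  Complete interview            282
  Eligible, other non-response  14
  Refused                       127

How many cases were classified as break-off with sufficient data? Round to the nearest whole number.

COOP1 = 282 / D = 0.641
D = 282 / 0.641 = 439.9
Rest of base = 423
break-off with sufficient data = 439.9 − 423 ≈ 17

17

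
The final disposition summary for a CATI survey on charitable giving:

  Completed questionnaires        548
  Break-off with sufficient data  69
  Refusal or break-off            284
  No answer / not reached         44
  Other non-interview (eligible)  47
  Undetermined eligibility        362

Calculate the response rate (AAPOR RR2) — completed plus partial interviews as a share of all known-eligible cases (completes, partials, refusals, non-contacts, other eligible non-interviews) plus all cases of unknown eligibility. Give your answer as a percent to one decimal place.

Top: 548 + 69 = 617
Denom: 548 + 69 + 284 + 44 + 47 + 362 = 1354
RR2 = 617 / 1354 = 0.4557

45.6%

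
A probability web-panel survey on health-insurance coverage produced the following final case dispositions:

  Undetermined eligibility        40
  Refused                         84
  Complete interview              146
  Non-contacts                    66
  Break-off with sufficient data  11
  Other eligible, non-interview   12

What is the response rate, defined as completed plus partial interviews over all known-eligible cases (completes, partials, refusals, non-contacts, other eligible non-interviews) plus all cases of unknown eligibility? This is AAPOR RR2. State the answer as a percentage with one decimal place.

Numerator → 146 + 11 = 157
Base → 146 + 11 + 84 + 66 + 12 + 40 = 359
RR2 = 157 / 359 = 0.4373

43.7%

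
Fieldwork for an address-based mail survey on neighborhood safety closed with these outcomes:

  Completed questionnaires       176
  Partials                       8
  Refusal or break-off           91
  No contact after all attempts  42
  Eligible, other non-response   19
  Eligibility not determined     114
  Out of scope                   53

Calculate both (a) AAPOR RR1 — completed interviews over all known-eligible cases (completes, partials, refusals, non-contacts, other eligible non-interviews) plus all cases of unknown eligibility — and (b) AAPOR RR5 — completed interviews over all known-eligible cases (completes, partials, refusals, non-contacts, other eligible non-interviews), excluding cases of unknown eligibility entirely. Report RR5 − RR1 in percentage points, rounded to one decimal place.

Num → 176
Denom → 176 + 8 + 91 + 42 + 19 + 114 = 450
RR1 = 176 / 450 = 0.3911
Denom → 176 + 8 + 91 + 42 + 19 = 336
RR5 = 176 / 336 = 0.5238
Difference = 52.38 − 39.11 = 13.27 percentage points

13.3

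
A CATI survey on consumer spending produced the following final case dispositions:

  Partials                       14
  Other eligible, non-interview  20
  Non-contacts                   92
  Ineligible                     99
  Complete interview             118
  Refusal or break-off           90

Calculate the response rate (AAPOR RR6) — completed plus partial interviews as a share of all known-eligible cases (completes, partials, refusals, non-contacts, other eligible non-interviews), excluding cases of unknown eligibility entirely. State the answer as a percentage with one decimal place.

39.5%

Num: 118 + 14 = 132
Base: 118 + 14 + 90 + 92 + 20 = 334
RR6 = 132 / 334 = 0.3952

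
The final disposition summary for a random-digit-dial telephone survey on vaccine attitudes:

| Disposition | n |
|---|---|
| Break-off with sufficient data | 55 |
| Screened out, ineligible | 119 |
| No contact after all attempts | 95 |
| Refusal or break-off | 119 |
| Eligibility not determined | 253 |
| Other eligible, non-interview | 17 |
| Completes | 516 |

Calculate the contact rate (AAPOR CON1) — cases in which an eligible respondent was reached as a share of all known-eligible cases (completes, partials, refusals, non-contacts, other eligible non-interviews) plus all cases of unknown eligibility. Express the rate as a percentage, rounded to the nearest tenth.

67.0%

Numerator = 516 + 55 + 119 + 17 = 707
Denom = 516 + 55 + 119 + 95 + 17 + 253 = 1055
CON1 = 707 / 1055 = 0.6701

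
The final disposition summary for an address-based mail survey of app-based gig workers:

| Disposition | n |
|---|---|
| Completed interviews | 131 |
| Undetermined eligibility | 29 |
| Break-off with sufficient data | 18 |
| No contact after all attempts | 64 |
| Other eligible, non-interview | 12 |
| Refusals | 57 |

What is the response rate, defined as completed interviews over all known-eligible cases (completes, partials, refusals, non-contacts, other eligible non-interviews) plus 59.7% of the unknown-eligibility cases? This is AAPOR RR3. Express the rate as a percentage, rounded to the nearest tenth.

Numerator = 131
Eligible (known) = 131 + 18 + 57 + 64 + 12 = 282
Eligible share of unknowns = 0.5970 × 29 = 17.31
Denom = 282 + 17.31 = 299.31
RR3 = 131 / 299.31 = 0.4377

43.8%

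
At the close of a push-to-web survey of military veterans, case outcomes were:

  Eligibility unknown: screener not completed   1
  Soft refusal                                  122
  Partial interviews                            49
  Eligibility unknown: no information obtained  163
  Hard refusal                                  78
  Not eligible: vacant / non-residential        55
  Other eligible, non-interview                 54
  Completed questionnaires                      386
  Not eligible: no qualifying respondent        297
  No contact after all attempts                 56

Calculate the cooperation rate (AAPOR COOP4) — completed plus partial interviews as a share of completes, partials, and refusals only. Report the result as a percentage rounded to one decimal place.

68.5%

Refusal or break-off = 78 + 122 = 200
Unknown eligibility = 1 + 163 = 164
Screened out, ineligible = 297 + 55 = 352
Top = 386 + 49 = 435
Denominator = 386 + 49 + 200 = 635
COOP4 = 435 / 635 = 0.6850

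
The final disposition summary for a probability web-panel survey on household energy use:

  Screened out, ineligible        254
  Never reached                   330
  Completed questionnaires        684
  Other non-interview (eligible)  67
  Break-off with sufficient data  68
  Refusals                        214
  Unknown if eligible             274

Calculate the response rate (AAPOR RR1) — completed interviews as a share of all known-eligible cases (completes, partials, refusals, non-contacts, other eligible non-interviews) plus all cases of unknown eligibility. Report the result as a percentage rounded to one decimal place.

41.8%

Top → 684
Denom → 684 + 68 + 214 + 330 + 67 + 274 = 1637
RR1 = 684 / 1637 = 0.4178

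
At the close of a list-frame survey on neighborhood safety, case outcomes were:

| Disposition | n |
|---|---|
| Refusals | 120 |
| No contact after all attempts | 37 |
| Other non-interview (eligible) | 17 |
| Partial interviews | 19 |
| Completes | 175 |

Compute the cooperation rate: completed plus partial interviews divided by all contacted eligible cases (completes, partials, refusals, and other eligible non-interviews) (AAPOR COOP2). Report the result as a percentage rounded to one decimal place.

58.6%

Top: 175 + 19 = 194
Denominator: 175 + 19 + 120 + 17 = 331
COOP2 = 194 / 331 = 0.5861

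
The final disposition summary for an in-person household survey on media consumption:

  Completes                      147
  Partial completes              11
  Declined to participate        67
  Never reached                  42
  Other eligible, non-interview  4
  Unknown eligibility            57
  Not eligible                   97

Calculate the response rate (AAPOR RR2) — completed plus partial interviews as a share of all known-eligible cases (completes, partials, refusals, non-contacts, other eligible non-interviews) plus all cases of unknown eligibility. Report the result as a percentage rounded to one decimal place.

Numerator → 147 + 11 = 158
Denominator → 147 + 11 + 67 + 42 + 4 + 57 = 328
RR2 = 158 / 328 = 0.4817

48.2%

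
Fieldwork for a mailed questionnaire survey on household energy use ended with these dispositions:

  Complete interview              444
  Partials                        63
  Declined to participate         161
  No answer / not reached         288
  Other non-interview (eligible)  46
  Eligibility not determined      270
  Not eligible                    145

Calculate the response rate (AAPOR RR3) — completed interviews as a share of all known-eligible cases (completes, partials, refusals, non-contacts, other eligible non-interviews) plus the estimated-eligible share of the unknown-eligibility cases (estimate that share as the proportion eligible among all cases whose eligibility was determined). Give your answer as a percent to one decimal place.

35.9%

Top → 444
Determined eligible → 444 + 63 + 161 + 288 + 46 = 1002
e = 1002 / (1002 + 145) = 1002 / 1147 = 0.8736
Estimated eligible among unknowns → 0.8736 × 270 = 235.87
Denom → 1002 + 235.87 = 1237.87
RR3 = 444 / 1237.87 = 0.3587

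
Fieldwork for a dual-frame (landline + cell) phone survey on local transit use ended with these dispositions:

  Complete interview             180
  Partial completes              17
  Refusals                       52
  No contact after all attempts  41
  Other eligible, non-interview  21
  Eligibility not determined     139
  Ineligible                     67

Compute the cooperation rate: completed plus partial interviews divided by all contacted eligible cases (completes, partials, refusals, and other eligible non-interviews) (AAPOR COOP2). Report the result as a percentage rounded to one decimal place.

Numerator: 180 + 17 = 197
Denominator: 180 + 17 + 52 + 21 = 270
COOP2 = 197 / 270 = 0.7296

73.0%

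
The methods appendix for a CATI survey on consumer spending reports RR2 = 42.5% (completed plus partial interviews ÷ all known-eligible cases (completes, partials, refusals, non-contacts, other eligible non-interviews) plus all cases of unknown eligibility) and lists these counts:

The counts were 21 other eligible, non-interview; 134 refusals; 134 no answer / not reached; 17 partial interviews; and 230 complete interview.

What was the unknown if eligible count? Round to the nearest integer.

45

Numerator: 230 + 17 = 247
RR2 = 247 / D = 0.425
D = 247 / 0.425 = 581.2
Other denominator terms total 536
unknown if eligible = 581.2 − 536 ≈ 45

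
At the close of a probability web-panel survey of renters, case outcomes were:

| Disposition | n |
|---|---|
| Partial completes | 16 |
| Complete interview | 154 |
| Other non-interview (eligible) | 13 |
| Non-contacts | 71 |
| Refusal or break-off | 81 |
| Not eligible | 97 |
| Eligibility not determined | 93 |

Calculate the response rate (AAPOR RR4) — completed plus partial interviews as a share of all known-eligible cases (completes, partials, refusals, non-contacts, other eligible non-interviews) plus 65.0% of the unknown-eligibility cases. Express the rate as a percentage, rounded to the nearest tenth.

Numerator → 154 + 16 = 170
Determined eligible → 154 + 16 + 81 + 71 + 13 = 335
Estimated eligible among unknowns → 0.6500 × 93 = 60.45
Denom → 335 + 60.45 = 395.45
RR4 = 170 / 395.45 = 0.4299

43.0%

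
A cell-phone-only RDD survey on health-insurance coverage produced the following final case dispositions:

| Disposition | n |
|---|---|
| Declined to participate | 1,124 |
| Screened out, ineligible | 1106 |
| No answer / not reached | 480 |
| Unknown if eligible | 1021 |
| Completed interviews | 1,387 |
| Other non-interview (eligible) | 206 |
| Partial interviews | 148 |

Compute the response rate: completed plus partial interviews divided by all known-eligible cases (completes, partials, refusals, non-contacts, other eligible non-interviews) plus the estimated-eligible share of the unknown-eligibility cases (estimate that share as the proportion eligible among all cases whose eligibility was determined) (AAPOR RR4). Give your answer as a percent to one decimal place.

37.3%

Numerator → 1387 + 148 = 1535
Eligible (known) → 1387 + 148 + 1124 + 480 + 206 = 3345
e = 3345 / (3345 + 1106) = 3345 / 4451 = 0.7515
Estimated eligible among unknowns → 0.7515 × 1021 = 767.28
Denominator → 3345 + 767.28 = 4112.28
RR4 = 1535 / 4112.28 = 0.3733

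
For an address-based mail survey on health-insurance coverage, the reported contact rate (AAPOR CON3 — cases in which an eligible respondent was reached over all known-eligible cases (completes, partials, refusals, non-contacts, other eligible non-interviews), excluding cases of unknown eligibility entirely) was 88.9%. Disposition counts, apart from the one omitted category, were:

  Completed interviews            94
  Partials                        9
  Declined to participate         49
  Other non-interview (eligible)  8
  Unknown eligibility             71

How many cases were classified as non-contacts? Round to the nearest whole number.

Top = 94 + 9 + 49 + 8 = 160
CON3 = 160 / D = 0.889
D = 160 / 0.889 = 180.0
Other denominator terms total 160
non-contacts = 180.0 − 160 ≈ 20

20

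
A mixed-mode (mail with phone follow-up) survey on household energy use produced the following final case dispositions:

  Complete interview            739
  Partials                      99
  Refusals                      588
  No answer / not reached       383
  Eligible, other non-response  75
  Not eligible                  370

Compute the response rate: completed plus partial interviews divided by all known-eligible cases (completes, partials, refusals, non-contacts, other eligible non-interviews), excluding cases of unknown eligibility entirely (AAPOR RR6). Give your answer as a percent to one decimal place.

44.5%

Numerator = 739 + 99 = 838
Base = 739 + 99 + 588 + 383 + 75 = 1884
RR6 = 838 / 1884 = 0.4448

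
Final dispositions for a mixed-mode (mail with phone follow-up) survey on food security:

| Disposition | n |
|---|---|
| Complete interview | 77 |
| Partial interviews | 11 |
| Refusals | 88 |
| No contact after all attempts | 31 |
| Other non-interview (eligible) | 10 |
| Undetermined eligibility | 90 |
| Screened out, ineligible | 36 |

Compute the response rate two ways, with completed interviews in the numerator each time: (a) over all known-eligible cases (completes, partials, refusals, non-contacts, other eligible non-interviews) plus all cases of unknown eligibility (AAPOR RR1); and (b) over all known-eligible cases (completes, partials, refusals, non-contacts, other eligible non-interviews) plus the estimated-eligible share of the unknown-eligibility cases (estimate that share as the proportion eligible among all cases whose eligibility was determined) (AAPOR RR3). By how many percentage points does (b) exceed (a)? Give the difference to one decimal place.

Numerator = 77
Base = 77 + 11 + 88 + 31 + 10 + 90 = 307
RR1 = 77 / 307 = 0.2508
Determined eligible = 77 + 11 + 88 + 31 + 10 = 217
e = 217 / (217 + 36) = 217 / 253 = 0.8577
Eligible share of unknowns = 0.8577 × 90 = 77.19
Base = 217 + 77.19 = 294.19
RR3 = 77 / 294.19 = 0.2617
Difference = 26.17 − 25.08 = 1.09 percentage points

1.1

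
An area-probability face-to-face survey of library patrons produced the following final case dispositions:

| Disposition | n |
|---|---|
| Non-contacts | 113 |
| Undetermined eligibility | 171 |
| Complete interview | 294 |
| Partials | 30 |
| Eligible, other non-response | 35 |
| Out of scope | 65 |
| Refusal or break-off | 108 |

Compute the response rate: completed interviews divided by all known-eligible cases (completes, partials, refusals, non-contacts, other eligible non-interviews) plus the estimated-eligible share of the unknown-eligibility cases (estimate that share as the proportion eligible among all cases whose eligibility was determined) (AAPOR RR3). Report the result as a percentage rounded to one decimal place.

Top → 294
Determined eligible → 294 + 30 + 108 + 113 + 35 = 580
e = 580 / (580 + 65) = 580 / 645 = 0.8992
e × U → 0.8992 × 171 = 153.76
Denom → 580 + 153.76 = 733.76
RR3 = 294 / 733.76 = 0.4007

40.1%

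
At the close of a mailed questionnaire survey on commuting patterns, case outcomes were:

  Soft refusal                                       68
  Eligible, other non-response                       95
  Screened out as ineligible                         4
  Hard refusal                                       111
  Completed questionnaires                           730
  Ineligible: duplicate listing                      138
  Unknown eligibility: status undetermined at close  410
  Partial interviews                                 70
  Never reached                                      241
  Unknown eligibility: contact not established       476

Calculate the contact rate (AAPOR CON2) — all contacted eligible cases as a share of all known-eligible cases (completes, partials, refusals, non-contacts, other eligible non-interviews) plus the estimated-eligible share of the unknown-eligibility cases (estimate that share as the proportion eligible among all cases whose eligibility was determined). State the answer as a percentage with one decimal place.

50.8%

Declined to participate = 111 + 68 = 179
Unknown eligibility = 476 + 410 = 886
Out of scope = 4 + 138 = 142
Numerator → 730 + 70 + 179 + 95 = 1074
Known eligible → 730 + 70 + 179 + 241 + 95 = 1315
e = 1315 / (1315 + 142) = 1315 / 1457 = 0.9025
e × U → 0.9025 × 886 = 799.62
Denominator → 1315 + 799.62 = 2114.62
CON2 = 1074 / 2114.62 = 0.5079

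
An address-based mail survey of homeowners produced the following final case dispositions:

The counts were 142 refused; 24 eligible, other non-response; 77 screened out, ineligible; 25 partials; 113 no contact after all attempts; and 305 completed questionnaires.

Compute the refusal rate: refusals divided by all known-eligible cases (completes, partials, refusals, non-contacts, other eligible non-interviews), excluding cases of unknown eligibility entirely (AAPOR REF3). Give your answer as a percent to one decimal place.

23.3%

Top = 142
Denom = 305 + 25 + 142 + 113 + 24 = 609
REF3 = 142 / 609 = 0.2332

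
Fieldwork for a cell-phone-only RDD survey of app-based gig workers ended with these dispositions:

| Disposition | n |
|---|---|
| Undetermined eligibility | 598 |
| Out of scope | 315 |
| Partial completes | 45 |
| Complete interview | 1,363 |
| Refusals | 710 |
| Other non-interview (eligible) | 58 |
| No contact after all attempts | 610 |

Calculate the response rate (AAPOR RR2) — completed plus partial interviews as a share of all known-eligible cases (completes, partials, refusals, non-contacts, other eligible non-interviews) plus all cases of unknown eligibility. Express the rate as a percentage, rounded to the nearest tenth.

41.6%

Numerator: 1363 + 45 = 1408
Base: 1363 + 45 + 710 + 610 + 58 + 598 = 3384
RR2 = 1408 / 3384 = 0.4161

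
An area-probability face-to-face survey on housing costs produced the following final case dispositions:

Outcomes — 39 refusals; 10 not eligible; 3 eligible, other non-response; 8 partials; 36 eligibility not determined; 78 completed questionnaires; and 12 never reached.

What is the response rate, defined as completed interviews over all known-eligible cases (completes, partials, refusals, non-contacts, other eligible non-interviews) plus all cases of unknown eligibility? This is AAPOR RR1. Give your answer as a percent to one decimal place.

44.3%

Num = 78
Base = 78 + 8 + 39 + 12 + 3 + 36 = 176
RR1 = 78 / 176 = 0.4432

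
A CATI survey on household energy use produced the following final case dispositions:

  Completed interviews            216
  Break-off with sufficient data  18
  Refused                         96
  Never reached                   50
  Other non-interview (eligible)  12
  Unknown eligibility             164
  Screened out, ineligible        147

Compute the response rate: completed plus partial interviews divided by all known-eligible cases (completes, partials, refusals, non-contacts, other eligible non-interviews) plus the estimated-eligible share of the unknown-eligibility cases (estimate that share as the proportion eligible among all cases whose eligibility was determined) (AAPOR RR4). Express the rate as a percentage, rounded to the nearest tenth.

45.8%

Num: 216 + 18 = 234
Known eligible: 216 + 18 + 96 + 50 + 12 = 392
e = 392 / (392 + 147) = 392 / 539 = 0.7273
e × U: 0.7273 × 164 = 119.28
Denominator: 392 + 119.28 = 511.28
RR4 = 234 / 511.28 = 0.4577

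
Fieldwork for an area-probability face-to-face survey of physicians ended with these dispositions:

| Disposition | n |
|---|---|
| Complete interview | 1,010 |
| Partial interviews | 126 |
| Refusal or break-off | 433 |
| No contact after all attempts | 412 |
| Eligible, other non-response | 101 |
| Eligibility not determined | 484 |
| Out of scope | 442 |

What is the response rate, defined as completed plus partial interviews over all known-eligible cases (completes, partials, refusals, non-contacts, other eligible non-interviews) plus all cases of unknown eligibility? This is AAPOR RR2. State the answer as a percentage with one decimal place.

Top = 1010 + 126 = 1136
Base = 1010 + 126 + 433 + 412 + 101 + 484 = 2566
RR2 = 1136 / 2566 = 0.4427

44.3%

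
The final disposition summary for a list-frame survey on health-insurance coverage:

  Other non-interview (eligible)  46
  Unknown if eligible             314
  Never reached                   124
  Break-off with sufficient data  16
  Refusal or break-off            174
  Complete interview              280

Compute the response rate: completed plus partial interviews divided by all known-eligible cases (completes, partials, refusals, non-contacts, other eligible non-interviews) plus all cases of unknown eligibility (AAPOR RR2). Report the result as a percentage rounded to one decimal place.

Numerator = 280 + 16 = 296
Base = 280 + 16 + 174 + 124 + 46 + 314 = 954
RR2 = 296 / 954 = 0.3103

31.0%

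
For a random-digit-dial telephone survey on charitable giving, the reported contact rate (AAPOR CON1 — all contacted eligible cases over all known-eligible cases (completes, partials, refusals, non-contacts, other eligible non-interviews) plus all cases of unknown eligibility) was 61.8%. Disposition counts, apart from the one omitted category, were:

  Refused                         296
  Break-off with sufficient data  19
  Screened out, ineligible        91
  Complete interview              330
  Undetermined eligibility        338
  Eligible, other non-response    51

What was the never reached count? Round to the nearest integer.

92

Numerator = 330 + 19 + 296 + 51 = 696
CON1 = 696 / D = 0.618
D = 696 / 0.618 = 1126.2
Rest of base = 1034
never reached = 1126.2 − 1034 ≈ 92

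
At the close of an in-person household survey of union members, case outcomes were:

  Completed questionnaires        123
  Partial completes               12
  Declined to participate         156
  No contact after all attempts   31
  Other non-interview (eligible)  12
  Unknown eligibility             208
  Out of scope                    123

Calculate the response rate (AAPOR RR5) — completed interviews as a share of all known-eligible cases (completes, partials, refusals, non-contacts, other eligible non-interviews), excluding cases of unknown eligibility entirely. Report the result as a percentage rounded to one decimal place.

Num → 123
Base → 123 + 12 + 156 + 31 + 12 = 334
RR5 = 123 / 334 = 0.3683

36.8%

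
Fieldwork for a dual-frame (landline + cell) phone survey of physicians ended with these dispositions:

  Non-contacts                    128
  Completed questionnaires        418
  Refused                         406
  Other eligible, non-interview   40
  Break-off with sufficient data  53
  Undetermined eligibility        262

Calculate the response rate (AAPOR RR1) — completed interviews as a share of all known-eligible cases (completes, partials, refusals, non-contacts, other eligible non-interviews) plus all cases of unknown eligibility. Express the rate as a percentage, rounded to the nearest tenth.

Top = 418
Denom = 418 + 53 + 406 + 128 + 40 + 262 = 1307
RR1 = 418 / 1307 = 0.3198

32.0%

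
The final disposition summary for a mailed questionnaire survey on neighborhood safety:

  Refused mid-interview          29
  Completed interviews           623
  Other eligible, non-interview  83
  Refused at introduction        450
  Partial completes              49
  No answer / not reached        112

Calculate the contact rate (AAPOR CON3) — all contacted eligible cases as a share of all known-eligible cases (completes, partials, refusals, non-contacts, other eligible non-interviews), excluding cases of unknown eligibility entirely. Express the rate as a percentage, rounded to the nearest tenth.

91.7%

Refused = 450 + 29 = 479
Top = 623 + 49 + 479 + 83 = 1234
Denom = 623 + 49 + 479 + 112 + 83 = 1346
CON3 = 1234 / 1346 = 0.9168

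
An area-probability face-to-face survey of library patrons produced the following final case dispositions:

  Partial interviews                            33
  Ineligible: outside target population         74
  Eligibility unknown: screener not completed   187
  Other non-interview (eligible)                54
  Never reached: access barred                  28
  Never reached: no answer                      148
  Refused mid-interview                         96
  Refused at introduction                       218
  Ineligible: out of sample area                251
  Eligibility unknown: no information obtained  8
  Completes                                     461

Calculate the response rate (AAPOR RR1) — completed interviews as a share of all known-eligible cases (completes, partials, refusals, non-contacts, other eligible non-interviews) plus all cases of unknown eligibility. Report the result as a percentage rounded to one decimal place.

37.4%

Refused = 218 + 96 = 314
Non-contacts = 148 + 28 = 176
Eligibility not determined = 187 + 8 = 195
Not eligible = 74 + 251 = 325
Num: 461
Denom: 461 + 33 + 314 + 176 + 54 + 195 = 1233
RR1 = 461 / 1233 = 0.3739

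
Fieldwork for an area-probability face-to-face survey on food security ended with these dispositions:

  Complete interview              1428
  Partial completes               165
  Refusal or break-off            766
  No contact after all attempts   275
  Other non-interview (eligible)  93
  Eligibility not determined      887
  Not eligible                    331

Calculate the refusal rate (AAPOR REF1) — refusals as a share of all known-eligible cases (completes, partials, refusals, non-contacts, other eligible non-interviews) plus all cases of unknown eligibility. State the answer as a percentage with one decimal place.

Num = 766
Denominator = 1428 + 165 + 766 + 275 + 93 + 887 = 3614
REF1 = 766 / 3614 = 0.2120

21.2%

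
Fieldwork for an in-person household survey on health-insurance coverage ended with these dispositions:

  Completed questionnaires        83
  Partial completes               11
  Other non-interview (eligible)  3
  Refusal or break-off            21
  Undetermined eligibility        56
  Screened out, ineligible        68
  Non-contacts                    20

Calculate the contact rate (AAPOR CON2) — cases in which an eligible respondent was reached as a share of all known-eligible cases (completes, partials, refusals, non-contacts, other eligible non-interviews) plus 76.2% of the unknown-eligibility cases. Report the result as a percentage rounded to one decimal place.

Top = 83 + 11 + 21 + 3 = 118
Known eligible = 83 + 11 + 21 + 20 + 3 = 138
e × U = 0.7620 × 56 = 42.67
Denom = 138 + 42.67 = 180.67
CON2 = 118 / 180.67 = 0.6531

65.3%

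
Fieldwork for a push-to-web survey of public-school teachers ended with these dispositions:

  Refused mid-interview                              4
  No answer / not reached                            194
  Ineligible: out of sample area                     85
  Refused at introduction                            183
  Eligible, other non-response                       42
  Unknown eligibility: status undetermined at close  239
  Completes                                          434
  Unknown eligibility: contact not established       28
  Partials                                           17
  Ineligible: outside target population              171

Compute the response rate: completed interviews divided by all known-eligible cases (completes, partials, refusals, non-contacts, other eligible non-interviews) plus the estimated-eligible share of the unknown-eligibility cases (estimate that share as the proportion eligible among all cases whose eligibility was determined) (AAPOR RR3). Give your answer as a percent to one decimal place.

Declined to participate = 183 + 4 = 187
Unknown eligibility = 28 + 239 = 267
Out of scope = 171 + 85 = 256
Numerator → 434
Known eligible → 434 + 17 + 187 + 194 + 42 = 874
e = 874 / (874 + 256) = 874 / 1130 = 0.7735
Eligible share of unknowns → 0.7735 × 267 = 206.52
Denom → 874 + 206.52 = 1080.52
RR3 = 434 / 1080.52 = 0.4017

40.2%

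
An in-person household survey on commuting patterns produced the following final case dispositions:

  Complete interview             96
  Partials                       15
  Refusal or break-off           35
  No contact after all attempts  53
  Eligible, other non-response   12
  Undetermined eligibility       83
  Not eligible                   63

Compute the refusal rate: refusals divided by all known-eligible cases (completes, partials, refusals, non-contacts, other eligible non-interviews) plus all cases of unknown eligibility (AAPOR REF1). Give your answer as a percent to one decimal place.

11.9%

Numerator → 35
Denom → 96 + 15 + 35 + 53 + 12 + 83 = 294
REF1 = 35 / 294 = 0.1190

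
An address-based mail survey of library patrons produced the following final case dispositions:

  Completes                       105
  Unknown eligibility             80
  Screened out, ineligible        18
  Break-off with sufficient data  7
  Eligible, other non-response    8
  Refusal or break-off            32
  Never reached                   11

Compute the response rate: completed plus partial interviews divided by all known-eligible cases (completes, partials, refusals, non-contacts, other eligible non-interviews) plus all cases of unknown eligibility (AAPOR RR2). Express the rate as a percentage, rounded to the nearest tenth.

46.1%

Top: 105 + 7 = 112
Denom: 105 + 7 + 32 + 11 + 8 + 80 = 243
RR2 = 112 / 243 = 0.4609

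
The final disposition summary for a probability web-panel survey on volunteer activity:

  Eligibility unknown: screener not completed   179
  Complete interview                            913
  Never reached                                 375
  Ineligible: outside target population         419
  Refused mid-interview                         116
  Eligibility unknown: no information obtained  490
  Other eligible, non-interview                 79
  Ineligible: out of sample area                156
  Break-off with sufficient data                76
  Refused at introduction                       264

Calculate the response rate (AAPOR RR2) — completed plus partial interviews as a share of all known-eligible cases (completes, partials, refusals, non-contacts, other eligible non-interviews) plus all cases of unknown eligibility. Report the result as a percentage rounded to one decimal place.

Refused = 264 + 116 = 380
Unknown if eligible = 179 + 490 = 669
Out of scope = 419 + 156 = 575
Numerator → 913 + 76 = 989
Base → 913 + 76 + 380 + 375 + 79 + 669 = 2492
RR2 = 989 / 2492 = 0.3969

39.7%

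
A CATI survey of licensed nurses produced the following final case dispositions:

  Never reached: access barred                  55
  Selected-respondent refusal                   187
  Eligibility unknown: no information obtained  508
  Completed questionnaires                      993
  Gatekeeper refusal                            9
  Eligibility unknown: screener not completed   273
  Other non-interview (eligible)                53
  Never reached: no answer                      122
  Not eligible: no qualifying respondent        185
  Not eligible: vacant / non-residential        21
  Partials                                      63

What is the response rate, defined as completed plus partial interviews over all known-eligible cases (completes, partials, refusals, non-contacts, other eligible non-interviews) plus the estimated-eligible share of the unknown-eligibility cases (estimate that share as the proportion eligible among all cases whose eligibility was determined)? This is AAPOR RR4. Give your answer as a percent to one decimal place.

48.7%

Declined to participate = 9 + 187 = 196
No contact after all attempts = 122 + 55 = 177
Unknown if eligible = 273 + 508 = 781
Ineligible = 185 + 21 = 206
Top: 993 + 63 = 1056
Eligible (known): 993 + 63 + 196 + 177 + 53 = 1482
e = 1482 / (1482 + 206) = 1482 / 1688 = 0.8780
e × U: 0.8780 × 781 = 685.72
Denominator: 1482 + 685.72 = 2167.72
RR4 = 1056 / 2167.72 = 0.4871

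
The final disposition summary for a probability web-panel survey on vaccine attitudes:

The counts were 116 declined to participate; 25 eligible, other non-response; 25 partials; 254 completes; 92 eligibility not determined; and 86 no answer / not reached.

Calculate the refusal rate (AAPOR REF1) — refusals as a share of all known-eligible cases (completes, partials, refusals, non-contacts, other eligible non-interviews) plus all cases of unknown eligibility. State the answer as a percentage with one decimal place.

Num → 116
Denom → 254 + 25 + 116 + 86 + 25 + 92 = 598
REF1 = 116 / 598 = 0.1940

19.4%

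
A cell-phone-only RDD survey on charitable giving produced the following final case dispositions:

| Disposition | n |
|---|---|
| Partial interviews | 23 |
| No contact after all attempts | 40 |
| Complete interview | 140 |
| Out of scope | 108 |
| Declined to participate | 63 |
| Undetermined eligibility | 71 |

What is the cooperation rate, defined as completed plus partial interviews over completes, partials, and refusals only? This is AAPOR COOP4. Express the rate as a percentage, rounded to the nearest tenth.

72.1%

Numerator = 140 + 23 = 163
Denominator = 140 + 23 + 63 = 226
COOP4 = 163 / 226 = 0.7212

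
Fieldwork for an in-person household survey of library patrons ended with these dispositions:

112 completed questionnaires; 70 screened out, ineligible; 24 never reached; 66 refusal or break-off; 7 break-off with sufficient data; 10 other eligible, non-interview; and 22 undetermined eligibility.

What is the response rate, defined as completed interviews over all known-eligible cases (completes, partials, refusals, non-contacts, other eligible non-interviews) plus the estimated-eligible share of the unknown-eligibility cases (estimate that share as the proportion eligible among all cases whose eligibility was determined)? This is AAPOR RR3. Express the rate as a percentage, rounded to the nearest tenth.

47.5%

Top = 112
Determined eligible = 112 + 7 + 66 + 24 + 10 = 219
e = 219 / (219 + 70) = 219 / 289 = 0.7578
Estimated eligible among unknowns = 0.7578 × 22 = 16.67
Denominator = 219 + 16.67 = 235.67
RR3 = 112 / 235.67 = 0.4752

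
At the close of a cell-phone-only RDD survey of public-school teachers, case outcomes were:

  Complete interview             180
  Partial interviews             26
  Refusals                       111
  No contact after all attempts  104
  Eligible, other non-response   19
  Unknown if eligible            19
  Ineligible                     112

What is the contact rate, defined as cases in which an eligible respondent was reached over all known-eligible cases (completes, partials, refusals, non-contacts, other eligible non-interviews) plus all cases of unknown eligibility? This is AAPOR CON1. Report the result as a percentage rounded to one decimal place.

73.2%

Top: 180 + 26 + 111 + 19 = 336
Base: 180 + 26 + 111 + 104 + 19 + 19 = 459
CON1 = 336 / 459 = 0.7320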